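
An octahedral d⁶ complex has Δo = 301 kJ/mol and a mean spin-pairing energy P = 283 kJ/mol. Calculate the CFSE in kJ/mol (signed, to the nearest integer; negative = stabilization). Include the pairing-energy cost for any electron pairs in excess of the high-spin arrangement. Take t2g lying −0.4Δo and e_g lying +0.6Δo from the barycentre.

Since Δo = 301 kJ/mol > P = 283 kJ/mol, the complex adopts the low-spin configuration.
Configuration: t2g^6 e_g^0.
Orbital CFSE = -2.4Δo = -2.4 × 301 = -722 kJ/mol.
Excess pairs vs high-spin: 3 − 1 = 2; pairing cost = +566 kJ/mol.
Net CFSE = -722 + 566 = -156 kJ/mol.

-156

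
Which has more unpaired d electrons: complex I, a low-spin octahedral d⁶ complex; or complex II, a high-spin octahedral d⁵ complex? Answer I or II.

II

I: t₂g⁶ eg⁰ → 0 unpaired.
II: t2g^3 e_g^2 → 5 unpaired.
So II has more unpaired electrons.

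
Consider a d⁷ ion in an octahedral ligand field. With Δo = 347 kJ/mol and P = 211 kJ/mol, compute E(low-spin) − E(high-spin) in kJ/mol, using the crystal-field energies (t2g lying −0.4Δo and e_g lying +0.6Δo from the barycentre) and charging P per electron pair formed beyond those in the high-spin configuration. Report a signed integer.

High-spin d⁷ fills as t2g^5 e_g^2 with CFSE 5(−0.4) + 2(+0.6) = -0.8Δo = -278 kJ/mol.
Low-spin: t2g^6 e_g^1, orbital CFSE = -1.8Δo = -625 kJ/mol; plus 1 excess pair × P = +211 kJ/mol; total -414 kJ/mol.
The difference is -414 − (-278) = -136 kJ/mol, so low-spin lies lower.

-136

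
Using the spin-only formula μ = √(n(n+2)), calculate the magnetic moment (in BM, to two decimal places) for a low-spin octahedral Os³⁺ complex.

Os is in group 8, so Os³⁺ is d⁵ (8 − 3 = 5).
Configuration: t₂g⁵ eg⁰ → 1 unpaired electron.
μ(spin-only) = √[1(1+2)] = √3 ≈ 1.73 BM.

1.73 BM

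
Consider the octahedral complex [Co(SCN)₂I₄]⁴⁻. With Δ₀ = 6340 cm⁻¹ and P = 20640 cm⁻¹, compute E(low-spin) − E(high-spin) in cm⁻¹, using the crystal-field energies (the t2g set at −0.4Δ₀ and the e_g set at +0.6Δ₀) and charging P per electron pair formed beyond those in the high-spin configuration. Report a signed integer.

14300

Ligand charges: 2×(-1) from SCN⁻ and 4×(-1) from I⁻ sum to -6; with overall charge -4, Co is +2.
Co²⁺: group 9, so d-count = 9 − 2 = 7.
In the high-spin limit (t2g^5 e_g^2) the orbital term is -0.8Δ₀ = -5072 cm⁻¹, with no excess pairing.
For low-spin the configuration is t2g^6 e_g^1: orbital energy -1.8 × 6340 = -11412 cm⁻¹, and 1 additional pair relative to high-spin adds 20640 cm⁻¹, giving 9228 cm⁻¹.
The difference is 9228 − (-5072) = 14300 cm⁻¹, so high-spin lies lower.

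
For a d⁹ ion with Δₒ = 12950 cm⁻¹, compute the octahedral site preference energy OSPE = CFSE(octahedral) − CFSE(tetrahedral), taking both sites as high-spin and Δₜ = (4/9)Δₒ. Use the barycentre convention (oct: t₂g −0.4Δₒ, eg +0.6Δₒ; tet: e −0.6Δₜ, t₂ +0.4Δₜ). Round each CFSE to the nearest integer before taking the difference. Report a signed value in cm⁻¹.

-5468

Octahedral high-spin t₂g⁶ eg³: CFSE = -0.6 × 12950 = -7770 cm⁻¹.
Tetrahedral e⁴ t₂⁵ gives -0.4Δₜ = -0.4 × (4/9) × 12950 = -2302 cm⁻¹.
OSPE = -7770 − (-2302) = -5468 cm⁻¹.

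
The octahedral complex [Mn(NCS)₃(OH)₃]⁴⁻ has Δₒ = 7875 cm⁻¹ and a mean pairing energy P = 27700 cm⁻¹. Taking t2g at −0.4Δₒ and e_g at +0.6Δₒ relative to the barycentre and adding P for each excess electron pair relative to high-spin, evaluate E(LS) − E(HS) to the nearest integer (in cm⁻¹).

Ligand charges: 3×(-1) from NCS⁻ and 3×(-1) from OH⁻ sum to -6; with overall charge -4, Mn is +2.
Mn sits in group 7; removing 2 electrons leaves Mn²⁺ with 7 − 2 = 5 d electrons.
In the high-spin limit (t2g^3 e_g^2) the orbital term is 0.0Δₒ = 0 cm⁻¹, with no excess pairing.
Low-spin t2g^5 e_g^0 gives -2.0Δₒ = -15750 cm⁻¹, but forming 2 extra pairs costs 2P = 55400 cm⁻¹, so E(LS) = -15750 + 55400 = 39650 cm⁻¹.
Thus E(LS) − E(HS) = 39650 cm⁻¹.

39650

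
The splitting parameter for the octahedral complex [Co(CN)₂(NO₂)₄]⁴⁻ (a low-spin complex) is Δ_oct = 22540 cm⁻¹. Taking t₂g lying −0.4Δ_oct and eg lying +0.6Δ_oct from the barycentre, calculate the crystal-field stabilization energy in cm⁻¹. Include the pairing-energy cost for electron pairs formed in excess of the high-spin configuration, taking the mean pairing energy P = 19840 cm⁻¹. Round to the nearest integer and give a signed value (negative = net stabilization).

-20732

Ligand charges: 2×(-1) from CN⁻ and 4×(-1) from NO₂⁻ sum to -6; with overall charge -4, Co is +2.
Co sits in group 9; removing 2 electrons leaves Co²⁺ with 9 − 2 = 7 d electrons.
Configuration: t₂g⁶ eg¹.
CFSE(orbital) = 6×(-0.4Δ_oct) + 1×(0.6Δ_oct) = -1.8Δ_oct; with Δ_oct = 22540 cm⁻¹ that is -40572 cm⁻¹.
High-spin d⁷ would be t₂g⁵ eg² with 2 pairs; low-spin has 3, so 1 excess pair costs +1P = +19840 cm⁻¹.
Net CFSE = -40572 + 19840 = -20732 cm⁻¹.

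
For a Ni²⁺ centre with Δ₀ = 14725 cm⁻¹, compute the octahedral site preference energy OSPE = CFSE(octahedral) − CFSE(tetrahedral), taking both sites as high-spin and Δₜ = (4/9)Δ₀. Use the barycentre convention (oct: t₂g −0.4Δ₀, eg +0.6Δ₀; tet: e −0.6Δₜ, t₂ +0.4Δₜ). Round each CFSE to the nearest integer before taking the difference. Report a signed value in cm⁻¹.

Group 10 minus oxidation state +2 gives a d⁸ configuration for Ni²⁺.
In an octahedral site d⁸ (HS) is t2g^6 e_g^2, giving CFSE(oct) = -1.2Δ₀ = -17670 cm⁻¹.
In a tetrahedral site the filling is e^4 t2^4: CFSE(tet) = -0.8Δₜ = -0.8 × (4/9)(14725) = -5236 cm⁻¹.
OSPE = CFSE(oct) − CFSE(tet) = -17670 − (-5236) = -12434 cm⁻¹.

-12434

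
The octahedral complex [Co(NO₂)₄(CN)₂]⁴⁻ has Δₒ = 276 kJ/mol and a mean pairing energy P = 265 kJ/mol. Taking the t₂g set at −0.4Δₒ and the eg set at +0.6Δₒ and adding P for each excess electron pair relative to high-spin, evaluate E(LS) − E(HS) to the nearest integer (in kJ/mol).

-11

Ligand charges: 4×(-1) from NO₂⁻ and 2×(-1) from CN⁻ sum to -6; with overall charge -4, Co is +2.
Co is in group 9, so Co²⁺ is d⁷ (9 − 2 = 7).
High-spin: t₂g⁵ eg², CFSE = -0.8Δₒ = -221 kJ/mol.
Low-spin: t₂g⁶ eg¹, orbital CFSE = -1.8Δₒ = -497 kJ/mol; plus 1 excess pair × P = +265 kJ/mol; total -232 kJ/mol.
Thus E(LS) − E(HS) = -11 kJ/mol.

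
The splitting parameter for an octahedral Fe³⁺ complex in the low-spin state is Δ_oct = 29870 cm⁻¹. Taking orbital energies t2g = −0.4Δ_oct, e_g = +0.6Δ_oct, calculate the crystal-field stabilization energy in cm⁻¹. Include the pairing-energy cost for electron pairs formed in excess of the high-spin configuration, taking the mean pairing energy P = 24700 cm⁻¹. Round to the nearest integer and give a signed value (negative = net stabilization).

-10340

Fe is in group 8, so Fe³⁺ is d⁵ (8 − 3 = 5).
The d⁵ electrons fill as t2g^5 e_g^0.
The orbital stabilization is -2.0Δ_oct = -2.0 × 29870 = -59740 cm⁻¹.
High-spin d⁵ would be t2g^3 e_g^2 with 0 pairs; low-spin has 2, so 2 excess pairs cost +2P = +49400 cm⁻¹.
Overall CFSE = -59740 + 49400 = -10340 cm⁻¹.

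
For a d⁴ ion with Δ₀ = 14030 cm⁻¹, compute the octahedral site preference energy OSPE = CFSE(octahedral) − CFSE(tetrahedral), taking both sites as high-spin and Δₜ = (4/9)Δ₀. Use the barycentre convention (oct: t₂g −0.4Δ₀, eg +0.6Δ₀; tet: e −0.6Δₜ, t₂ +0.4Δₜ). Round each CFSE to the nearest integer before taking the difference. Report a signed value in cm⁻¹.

Octahedral high-spin t₂g³ eg¹: CFSE = -0.6 × 14030 = -8418 cm⁻¹.
Tetrahedral e² t₂² gives -0.4Δₜ = -0.4 × (4/9) × 14030 = -2494 cm⁻¹.
OSPE = -8418 − (-2494) = -5924 cm⁻¹.

-5924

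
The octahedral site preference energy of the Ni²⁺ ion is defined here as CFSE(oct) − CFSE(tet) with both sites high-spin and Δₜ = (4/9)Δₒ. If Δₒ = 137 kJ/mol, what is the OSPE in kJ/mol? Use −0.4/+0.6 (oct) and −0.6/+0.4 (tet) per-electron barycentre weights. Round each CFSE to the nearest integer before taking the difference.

Ni²⁺: group 10, so d-count = 10 − 2 = 8.
In an octahedral site d⁸ (HS) is t2g^6 e_g^2, giving CFSE(oct) = -1.2Δₒ = -164 kJ/mol.
Tetrahedral: e^4 t2^4, CFSE = 4(−0.6) + 4(+0.4) = -0.8Δₜ = -0.8 × (4/9) × 137 = -49 kJ/mol.
OSPE = -164 − (-49) = -115 kJ/mol.

-115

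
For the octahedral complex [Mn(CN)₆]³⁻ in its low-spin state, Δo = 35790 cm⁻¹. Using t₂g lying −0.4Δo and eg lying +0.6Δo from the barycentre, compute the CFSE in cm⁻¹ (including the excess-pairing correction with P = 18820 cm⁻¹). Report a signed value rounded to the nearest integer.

Each CN⁻ contributes -1; 6 × (-1) = -6. With overall charge -3, Mn is in the +3 oxidation state.
Mn is in group 7, so Mn³⁺ is d⁴ (7 − 3 = 4).
The d⁴ electrons fill as t₂g⁴ eg⁰.
CFSE(orbital) = 4×(-0.4Δo) + 0×(0.6Δo) = -1.6Δo; with Δo = 35790 cm⁻¹ that is -57264 cm⁻¹.
High-spin d⁴ would be t₂g³ eg¹ with 0 pairs; low-spin has 1, so 1 excess pair costs +1P = +18820 cm⁻¹.
Combining: -57264 + 18820 = -38444 cm⁻¹.

-38444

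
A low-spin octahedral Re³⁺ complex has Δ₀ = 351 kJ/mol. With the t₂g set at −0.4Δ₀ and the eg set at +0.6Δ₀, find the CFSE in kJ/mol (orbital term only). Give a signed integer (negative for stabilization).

Re³⁺: group 7, so d-count = 7 − 3 = 4.
The d⁴ electrons fill as t₂g⁴ eg⁰.
Orbital CFSE = 4(-0.4) + 0(0.6) = -1.6Δ₀ = -1.6 × 351 = -562 kJ/mol.

-562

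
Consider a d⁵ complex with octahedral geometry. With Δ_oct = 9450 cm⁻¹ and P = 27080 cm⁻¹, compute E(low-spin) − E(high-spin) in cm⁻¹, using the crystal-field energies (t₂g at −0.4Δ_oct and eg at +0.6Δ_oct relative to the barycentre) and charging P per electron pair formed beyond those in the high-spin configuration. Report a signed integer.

35260

High-spin d⁵ fills as t₂g³ eg² with CFSE 3(−0.4) + 2(+0.6) = 0.0Δ_oct = 0 cm⁻¹.
Low-spin: t₂g⁵ eg⁰, orbital CFSE = -2.0Δ_oct = -18900 cm⁻¹; plus 2 excess pairs × P = +54160 cm⁻¹; total 35260 cm⁻¹.
E(LS) − E(HS) = 35260 − (0) = 35260 cm⁻¹.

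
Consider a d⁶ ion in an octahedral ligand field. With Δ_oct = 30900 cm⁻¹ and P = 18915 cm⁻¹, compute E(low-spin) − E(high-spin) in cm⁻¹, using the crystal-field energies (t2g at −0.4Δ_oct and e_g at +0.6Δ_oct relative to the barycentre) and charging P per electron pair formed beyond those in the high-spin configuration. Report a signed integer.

-23970

In the high-spin limit (t2g^4 e_g^2) the orbital term is -0.4Δ_oct = -12360 cm⁻¹, with no excess pairing.
Low-spin: t2g^6 e_g^0, orbital CFSE = -2.4Δ_oct = -74160 cm⁻¹; plus 2 excess pairs × P = +37830 cm⁻¹; total -36330 cm⁻¹.
Thus E(LS) − E(HS) = -23970 cm⁻¹.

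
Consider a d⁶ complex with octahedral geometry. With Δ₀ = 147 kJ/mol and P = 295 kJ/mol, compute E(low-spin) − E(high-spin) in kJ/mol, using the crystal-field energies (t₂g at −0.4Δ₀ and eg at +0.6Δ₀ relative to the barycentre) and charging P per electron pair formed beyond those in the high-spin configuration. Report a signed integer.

High-spin d⁶ fills as t₂g⁴ eg² with CFSE 4(−0.4) + 2(+0.6) = -0.4Δ₀ = -59 kJ/mol.
For low-spin the configuration is t₂g⁶ eg⁰: orbital energy -2.4 × 147 = -353 kJ/mol, and 2 additional pairs relative to high-spin add 590 kJ/mol, giving 237 kJ/mol.
The difference is 237 − (-59) = 296 kJ/mol, so high-spin lies lower.

296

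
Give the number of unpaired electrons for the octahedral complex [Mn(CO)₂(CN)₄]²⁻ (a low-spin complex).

Ligand charges: 2×(+0) from CO and 4×(-1) from CN⁻ sum to -4; with overall charge -2, Mn is +2.
Group 7 minus oxidation state +2 gives a d⁵ configuration for Mn²⁺.
Configuration: t2g^5 e_g^0, giving 1 unpaired electron.

1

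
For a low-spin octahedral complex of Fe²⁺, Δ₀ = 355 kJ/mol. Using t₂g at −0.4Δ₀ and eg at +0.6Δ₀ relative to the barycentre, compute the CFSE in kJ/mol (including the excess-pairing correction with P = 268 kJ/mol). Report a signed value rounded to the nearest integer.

Group 8 minus oxidation state +2 gives a d⁶ configuration for Fe²⁺.
Electron filling gives t₂g⁶ eg⁰.
The orbital stabilization is -2.4Δ₀ = -2.4 × 355 = -852 kJ/mol.
Relative to high-spin t₂g⁴ eg² (1 paired), the low-spin configuration has 2 additional pairs, contributing +2 × 268 = +536 kJ/mol.
Net CFSE = -852 + 536 = -316 kJ/mol.

-316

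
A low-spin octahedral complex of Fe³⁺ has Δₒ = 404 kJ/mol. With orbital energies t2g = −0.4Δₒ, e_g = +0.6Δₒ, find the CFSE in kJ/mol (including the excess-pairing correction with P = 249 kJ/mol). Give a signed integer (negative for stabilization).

-310

Fe sits in group 8; removing 3 electrons leaves Fe³⁺ with 8 − 3 = 5 d electrons.
Electron filling gives t2g^5 e_g^0.
The orbital stabilization is -2.0Δₒ = -2.0 × 404 = -808 kJ/mol.
Pairing penalty: 2 pairs vs 0 in the high-spin reference → 2 extra × P = 498 kJ/mol.
Net CFSE = -808 + 498 = -310 kJ/mol.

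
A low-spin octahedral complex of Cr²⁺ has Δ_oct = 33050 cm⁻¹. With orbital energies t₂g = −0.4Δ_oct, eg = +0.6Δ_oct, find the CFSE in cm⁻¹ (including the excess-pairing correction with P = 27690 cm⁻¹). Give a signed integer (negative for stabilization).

-25190

Cr²⁺: group 6, so d-count = 6 − 2 = 4.
Electron filling gives t₂g⁴ eg⁰.
The orbital stabilization is -1.6Δ_oct = -1.6 × 33050 = -52880 cm⁻¹.
High-spin d⁴ would be t₂g³ eg¹ with 0 pairs; low-spin has 1, so 1 excess pair costs +1P = +27690 cm⁻¹.
Combining: -52880 + 27690 = -25190 cm⁻¹.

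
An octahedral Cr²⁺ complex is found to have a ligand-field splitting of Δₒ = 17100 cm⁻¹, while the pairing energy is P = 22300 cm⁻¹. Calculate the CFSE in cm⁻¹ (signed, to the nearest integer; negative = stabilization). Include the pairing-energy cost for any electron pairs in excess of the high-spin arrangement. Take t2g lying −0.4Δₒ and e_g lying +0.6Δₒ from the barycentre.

Cr²⁺: group 6, so d-count = 6 − 2 = 4.
Here Δₒ < P (17100 < 22300), so the high-spin state is favoured.
Filling d⁴ accordingly: t2g^3 e_g^1.
Orbital CFSE = -0.6Δₒ = -0.6 × 17100 = -10260 cm⁻¹.
High-spin has no excess pairs, so no pairing correction applies.

-10260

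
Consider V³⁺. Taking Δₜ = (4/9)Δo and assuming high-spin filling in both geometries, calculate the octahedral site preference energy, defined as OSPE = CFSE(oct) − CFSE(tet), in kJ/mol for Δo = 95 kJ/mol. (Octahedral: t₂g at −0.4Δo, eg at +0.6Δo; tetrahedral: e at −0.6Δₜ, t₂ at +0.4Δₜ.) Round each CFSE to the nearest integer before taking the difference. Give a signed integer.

V is in group 5, so V³⁺ is d² (5 − 3 = 2).
Octahedral high-spin t₂g² eg⁰: CFSE = -0.8 × 95 = -76 kJ/mol.
Tetrahedral: e² t₂⁰, CFSE = 2(−0.6) + 0(+0.4) = -1.2Δₜ = -1.2 × (4/9) × 95 = -51 kJ/mol.
OSPE = CFSE(oct) − CFSE(tet) = -76 − (-51) = -25 kJ/mol.

-25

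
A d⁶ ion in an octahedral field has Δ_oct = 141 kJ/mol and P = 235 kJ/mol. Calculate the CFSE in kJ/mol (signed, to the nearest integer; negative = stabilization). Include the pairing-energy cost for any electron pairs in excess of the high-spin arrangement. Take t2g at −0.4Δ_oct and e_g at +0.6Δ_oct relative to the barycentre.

Here Δ_oct < P (141 < 235), so the high-spin state is favoured.
Configuration: t2g^4 e_g^2.
Orbital CFSE = -0.4Δ_oct = -0.4 × 141 = -56 kJ/mol.
High-spin has no excess pairs, so no pairing correction applies.

-56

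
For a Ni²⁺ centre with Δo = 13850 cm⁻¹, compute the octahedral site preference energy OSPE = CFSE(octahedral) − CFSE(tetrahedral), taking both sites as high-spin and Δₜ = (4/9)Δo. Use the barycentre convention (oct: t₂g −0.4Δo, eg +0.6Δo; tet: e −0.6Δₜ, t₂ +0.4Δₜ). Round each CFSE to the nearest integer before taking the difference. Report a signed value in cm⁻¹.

-11696

Ni is in group 10, so Ni²⁺ is d⁸ (10 − 2 = 8).
Octahedral high-spin t₂g⁶ eg²: CFSE = -1.2 × 13850 = -16620 cm⁻¹.
Tetrahedral e⁴ t₂⁴ gives -0.8Δₜ = -0.8 × (4/9) × 13850 = -4924 cm⁻¹.
OSPE = -16620 − (-4924) = -11696 cm⁻¹.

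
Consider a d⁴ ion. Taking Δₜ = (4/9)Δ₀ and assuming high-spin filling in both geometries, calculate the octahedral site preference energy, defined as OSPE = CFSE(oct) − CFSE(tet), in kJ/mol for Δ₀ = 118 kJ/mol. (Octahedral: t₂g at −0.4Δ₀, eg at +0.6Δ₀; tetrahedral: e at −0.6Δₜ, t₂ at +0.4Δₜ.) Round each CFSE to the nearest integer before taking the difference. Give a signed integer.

-50

Octahedral high-spin t₂g³ eg¹: CFSE = -0.6 × 118 = -71 kJ/mol.
In a tetrahedral site the filling is e² t₂²: CFSE(tet) = -0.4Δₜ = -0.4 × (4/9)(118) = -21 kJ/mol.
OSPE = CFSE(oct) − CFSE(tet) = -71 − (-21) = -50 kJ/mol.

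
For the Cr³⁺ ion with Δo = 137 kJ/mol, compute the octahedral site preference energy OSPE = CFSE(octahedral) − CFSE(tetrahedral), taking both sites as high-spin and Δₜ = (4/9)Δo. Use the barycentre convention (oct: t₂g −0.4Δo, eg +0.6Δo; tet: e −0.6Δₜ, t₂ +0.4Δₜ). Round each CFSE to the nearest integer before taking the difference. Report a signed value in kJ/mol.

-115

Cr³⁺: group 6, so d-count = 6 − 3 = 3.
Octahedral high-spin t2g^3 e_g^0: CFSE = -1.2 × 137 = -164 kJ/mol.
Tetrahedral: e^2 t2^1, CFSE = 2(−0.6) + 1(+0.4) = -0.8Δₜ = -0.8 × (4/9) × 137 = -49 kJ/mol.
OSPE = -164 − (-49) = -115 kJ/mol.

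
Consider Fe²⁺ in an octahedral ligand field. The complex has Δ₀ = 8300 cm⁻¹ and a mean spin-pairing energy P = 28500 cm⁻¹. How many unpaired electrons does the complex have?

4

Fe is in group 8, so Fe²⁺ is d⁶ (8 − 2 = 6).
Since Δ₀ = 8300 cm⁻¹ < P = 28500 cm⁻¹, the complex adopts the high-spin configuration.
That gives t₂g⁴ eg².
Unpaired electrons: 4.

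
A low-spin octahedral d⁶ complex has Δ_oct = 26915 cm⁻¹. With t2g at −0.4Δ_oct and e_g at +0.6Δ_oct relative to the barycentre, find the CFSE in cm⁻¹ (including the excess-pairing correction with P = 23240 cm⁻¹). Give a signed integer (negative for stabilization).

The d⁶ electrons fill as t2g^6 e_g^0.
Orbital CFSE = 6(-0.4) + 0(0.6) = -2.4Δ_oct = -2.4 × 26915 = -64596 cm⁻¹.
Pairing penalty: 3 pairs vs 1 in the high-spin reference → 2 extra × P = 46480 cm⁻¹.
Overall CFSE = -64596 + 46480 = -18116 cm⁻¹.

-18116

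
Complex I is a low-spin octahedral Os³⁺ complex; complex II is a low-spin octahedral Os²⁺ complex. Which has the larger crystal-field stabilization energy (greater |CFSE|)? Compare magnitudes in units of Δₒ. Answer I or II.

I: Os is in group 8, so Os³⁺ is d⁵ (8 − 3 = 5); t₂g⁵ eg⁰, CFSE = -2.0Δₒ.
II: Group 8 minus oxidation state +2 gives a d⁶ configuration for Os²⁺; t2g^6 e_g^0, CFSE = -2.4Δₒ.
So II has the larger |CFSE|.

II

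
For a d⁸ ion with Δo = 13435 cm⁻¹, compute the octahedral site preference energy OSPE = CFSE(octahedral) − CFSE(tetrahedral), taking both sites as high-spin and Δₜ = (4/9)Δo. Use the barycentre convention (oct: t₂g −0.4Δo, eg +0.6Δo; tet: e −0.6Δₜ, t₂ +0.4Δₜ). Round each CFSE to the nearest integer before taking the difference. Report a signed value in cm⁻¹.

-11345

Octahedral high-spin t₂g⁶ eg²: CFSE = -1.2 × 13435 = -16122 cm⁻¹.
Tetrahedral: e⁴ t₂⁴, CFSE = 4(−0.6) + 4(+0.4) = -0.8Δₜ = -0.8 × (4/9) × 13435 = -4777 cm⁻¹.
OSPE = CFSE(oct) − CFSE(tet) = -16122 − (-4777) = -11345 cm⁻¹.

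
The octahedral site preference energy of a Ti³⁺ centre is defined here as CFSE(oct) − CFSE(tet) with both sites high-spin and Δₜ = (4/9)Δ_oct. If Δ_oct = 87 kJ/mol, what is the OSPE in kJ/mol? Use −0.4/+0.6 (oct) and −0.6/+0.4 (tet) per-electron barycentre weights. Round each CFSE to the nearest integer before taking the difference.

-12

Ti³⁺: group 4, so d-count = 4 − 3 = 1.
In an octahedral site d¹ (HS) is t₂g¹ eg⁰, giving CFSE(oct) = -0.4Δ_oct = -35 kJ/mol.
Tetrahedral e¹ t₂⁰ gives -0.6Δₜ = -0.6 × (4/9) × 87 = -23 kJ/mol.
OSPE = CFSE(oct) − CFSE(tet) = -35 − (-23) = -12 kJ/mol.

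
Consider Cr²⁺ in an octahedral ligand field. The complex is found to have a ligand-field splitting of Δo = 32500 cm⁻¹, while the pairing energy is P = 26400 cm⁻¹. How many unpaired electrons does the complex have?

Cr is in group 6, so Cr²⁺ is d⁴ (6 − 2 = 4).
With Δo > P the complex is low-spin.
Filling d⁴ accordingly: t2g^4 e_g^0.
Unpaired electrons: 2.

2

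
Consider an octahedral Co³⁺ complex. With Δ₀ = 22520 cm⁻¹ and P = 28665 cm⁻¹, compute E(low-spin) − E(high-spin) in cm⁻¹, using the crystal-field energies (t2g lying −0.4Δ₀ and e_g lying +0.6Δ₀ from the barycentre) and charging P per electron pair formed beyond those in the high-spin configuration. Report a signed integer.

12290

Co sits in group 9; removing 3 electrons leaves Co³⁺ with 9 − 3 = 6 d electrons.
High-spin d⁶ fills as t2g^4 e_g^2 with CFSE 4(−0.4) + 2(+0.6) = -0.4Δ₀ = -9008 cm⁻¹.
Low-spin: t2g^6 e_g^0, orbital CFSE = -2.4Δ₀ = -54048 cm⁻¹; plus 2 excess pairs × P = +57330 cm⁻¹; total 3282 cm⁻¹.
E(LS) − E(HS) = 3282 − (-9008) = 12290 cm⁻¹.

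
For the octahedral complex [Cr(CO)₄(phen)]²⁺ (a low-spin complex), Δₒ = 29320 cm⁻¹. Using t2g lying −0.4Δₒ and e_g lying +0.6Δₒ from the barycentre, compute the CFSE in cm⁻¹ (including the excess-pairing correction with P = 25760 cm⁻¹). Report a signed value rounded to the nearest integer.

-21152

Ligand charges: 4×(+0) from CO and 1×(+0) from phen sum to +0; with overall charge +2, Cr is +2.
Cr²⁺: group 6, so d-count = 6 − 2 = 4.
The d⁴ electrons fill as t2g^4 e_g^0.
CFSE(orbital) = 4×(-0.4Δₒ) + 0×(0.6Δₒ) = -1.6Δₒ; with Δₒ = 29320 cm⁻¹ that is -46912 cm⁻¹.
Relative to high-spin t2g^3 e_g^1 (0 paired), the low-spin configuration has 1 additional pair, contributing +1 × 25760 = +25760 cm⁻¹.
Net CFSE = -46912 + 25760 = -21152 cm⁻¹.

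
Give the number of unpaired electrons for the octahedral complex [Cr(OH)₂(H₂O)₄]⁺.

Ligand charges: 2×(-1) from OH⁻ and 4×(+0) from H₂O sum to -2; with overall charge +1, Cr is +3.
Group 6 minus oxidation state +3 gives a d³ configuration for Cr³⁺.
Configuration: t₂g³ eg⁰, giving 3 unpaired electrons.

3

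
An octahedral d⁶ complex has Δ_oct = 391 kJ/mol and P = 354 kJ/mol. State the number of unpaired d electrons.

0

Δ_oct > P, so pairing is preferred: the ground state is low-spin.
That gives t₂g⁶ eg⁰.
Unpaired electrons: 0.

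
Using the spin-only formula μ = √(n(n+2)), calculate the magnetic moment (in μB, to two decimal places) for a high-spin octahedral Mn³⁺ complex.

Mn sits in group 7; removing 3 electrons leaves Mn³⁺ with 7 − 3 = 4 d electrons.
Configuration: t₂g³ eg¹ → 4 unpaired electrons.
μ(spin-only) = √[4(4+2)] = √24 ≈ 4.90 μB.

4.90 μB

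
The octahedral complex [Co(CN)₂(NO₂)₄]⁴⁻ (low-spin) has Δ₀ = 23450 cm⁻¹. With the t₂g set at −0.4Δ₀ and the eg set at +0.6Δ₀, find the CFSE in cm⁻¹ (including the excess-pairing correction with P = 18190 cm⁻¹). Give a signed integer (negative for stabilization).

Ligand charges: 2×(-1) from CN⁻ and 4×(-1) from NO₂⁻ sum to -6; with overall charge -4, Co is +2.
Co is in group 9, so Co²⁺ is d⁷ (9 − 2 = 7).
Configuration: t₂g⁶ eg¹.
Orbital CFSE = 6(-0.4) + 1(0.6) = -1.8Δ₀ = -1.8 × 23450 = -42210 cm⁻¹.
Relative to high-spin t₂g⁵ eg² (2 paired), the low-spin configuration has 1 additional pair, contributing +1 × 18190 = +18190 cm⁻¹.
Overall CFSE = -42210 + 18190 = -24020 cm⁻¹.

-24020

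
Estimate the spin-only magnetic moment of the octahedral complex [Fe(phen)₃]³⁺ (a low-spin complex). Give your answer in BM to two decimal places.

1.73 BM

phen is neutral, so the +3 overall charge sits on Fe: oxidation state +3.
Fe is in group 8, so Fe³⁺ is d⁵ (8 − 3 = 5).
Configuration: t₂g⁵ eg⁰ → 1 unpaired electron.
μ(spin-only) = √[1(1+2)] = √3 ≈ 1.73 BM.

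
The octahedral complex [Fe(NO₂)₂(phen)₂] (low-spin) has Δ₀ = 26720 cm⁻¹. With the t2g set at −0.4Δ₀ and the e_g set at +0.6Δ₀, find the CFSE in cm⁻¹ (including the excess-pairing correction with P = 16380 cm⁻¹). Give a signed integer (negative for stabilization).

Ligand charges: 2×(-1) from NO₂⁻ and 2×(+0) from phen sum to -2; with overall charge +0, Fe is +2.
Fe is in group 8, so Fe²⁺ is d⁶ (8 − 2 = 6).
Electron filling gives t2g^6 e_g^0.
CFSE(orbital) = 6×(-0.4Δ₀) + 0×(0.6Δ₀) = -2.4Δ₀; with Δ₀ = 26720 cm⁻¹ that is -64128 cm⁻¹.
High-spin d⁶ would be t2g^4 e_g^2 with 1 pair; low-spin has 3, so 2 excess pairs cost +2P = +32760 cm⁻¹.
Combining: -64128 + 32760 = -31368 cm⁻¹.

-31368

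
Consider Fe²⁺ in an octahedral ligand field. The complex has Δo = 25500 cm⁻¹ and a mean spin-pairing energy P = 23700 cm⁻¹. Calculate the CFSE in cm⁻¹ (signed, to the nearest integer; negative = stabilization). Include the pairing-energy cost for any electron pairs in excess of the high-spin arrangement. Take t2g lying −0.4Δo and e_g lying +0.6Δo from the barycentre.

Fe sits in group 8; removing 2 electrons leaves Fe²⁺ with 8 − 2 = 6 d electrons.
With Δo > P the complex is low-spin.
Filling d⁶ accordingly: t2g^6 e_g^0.
Orbital CFSE = -2.4Δo = -2.4 × 25500 = -61200 cm⁻¹.
Excess pairs vs high-spin: 3 − 1 = 2; pairing cost = +47400 cm⁻¹.
Net CFSE = -61200 + 47400 = -13800 cm⁻¹.

-13800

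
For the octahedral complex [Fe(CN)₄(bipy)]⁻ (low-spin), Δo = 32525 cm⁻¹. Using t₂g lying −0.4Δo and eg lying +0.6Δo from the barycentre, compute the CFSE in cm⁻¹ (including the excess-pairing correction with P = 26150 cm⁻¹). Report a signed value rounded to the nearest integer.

-12750

Ligand charges: 4×(-1) from CN⁻ and 1×(+0) from bipy sum to -4; with overall charge -1, Fe is +3.
Group 8 minus oxidation state +3 gives a d⁵ configuration for Fe³⁺.
The d⁵ electrons fill as t₂g⁵ eg⁰.
Orbital CFSE = 5(-0.4) + 0(0.6) = -2.0Δo = -2.0 × 32525 = -65050 cm⁻¹.
Relative to high-spin t₂g³ eg² (0 paired), the low-spin configuration has 2 additional pairs, contributing +2 × 26150 = +52300 cm⁻¹.
Combining: -65050 + 52300 = -12750 cm⁻¹.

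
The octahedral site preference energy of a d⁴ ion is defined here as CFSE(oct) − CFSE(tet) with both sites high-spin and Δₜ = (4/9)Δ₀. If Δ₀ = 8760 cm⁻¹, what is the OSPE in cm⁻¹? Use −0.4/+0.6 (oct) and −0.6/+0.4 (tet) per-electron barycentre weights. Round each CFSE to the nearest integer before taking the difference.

-3699

Octahedral high-spin t2g^3 e_g^1: CFSE = -0.6 × 8760 = -5256 cm⁻¹.
Tetrahedral e^2 t2^2 gives -0.4Δₜ = -0.4 × (4/9) × 8760 = -1557 cm⁻¹.
Subtracting, OSPE = -5256 − (-1557) = -3699 cm⁻¹.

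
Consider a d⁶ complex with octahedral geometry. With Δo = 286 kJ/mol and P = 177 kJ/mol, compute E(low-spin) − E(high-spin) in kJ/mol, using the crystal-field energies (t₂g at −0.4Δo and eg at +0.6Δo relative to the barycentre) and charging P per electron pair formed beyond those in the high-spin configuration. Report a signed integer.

-218

In the high-spin limit (t₂g⁴ eg²) the orbital term is -0.4Δo = -114 kJ/mol, with no excess pairing.
Low-spin: t₂g⁶ eg⁰, orbital CFSE = -2.4Δo = -686 kJ/mol; plus 2 excess pairs × P = +354 kJ/mol; total -332 kJ/mol.
Thus E(LS) − E(HS) = -218 kJ/mol.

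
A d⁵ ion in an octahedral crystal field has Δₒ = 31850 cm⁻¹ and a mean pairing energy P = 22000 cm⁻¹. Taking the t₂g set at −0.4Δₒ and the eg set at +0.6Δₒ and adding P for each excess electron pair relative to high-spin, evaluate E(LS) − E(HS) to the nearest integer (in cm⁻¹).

-19700

High-spin d⁵ fills as t₂g³ eg² with CFSE 3(−0.4) + 2(+0.6) = 0.0Δₒ = 0 cm⁻¹.
For low-spin the configuration is t₂g⁵ eg⁰: orbital energy -2.0 × 31850 = -63700 cm⁻¹, and 2 additional pairs relative to high-spin add 44000 cm⁻¹, giving -19700 cm⁻¹.
The difference is -19700 − (0) = -19700 cm⁻¹, so low-spin lies lower.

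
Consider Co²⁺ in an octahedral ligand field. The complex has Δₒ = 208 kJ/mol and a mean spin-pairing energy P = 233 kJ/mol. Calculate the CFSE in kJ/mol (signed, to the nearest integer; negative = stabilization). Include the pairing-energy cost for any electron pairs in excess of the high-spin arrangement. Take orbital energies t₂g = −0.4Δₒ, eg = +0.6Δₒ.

-166

Group 9 minus oxidation state +2 gives a d⁷ configuration for Co²⁺.
Here Δₒ < P (208 < 233), so the high-spin state is favoured.
That gives t₂g⁵ eg².
Orbital CFSE = -0.8Δₒ = -0.8 × 208 = -166 kJ/mol.
High-spin has no excess pairs, so no pairing correction applies.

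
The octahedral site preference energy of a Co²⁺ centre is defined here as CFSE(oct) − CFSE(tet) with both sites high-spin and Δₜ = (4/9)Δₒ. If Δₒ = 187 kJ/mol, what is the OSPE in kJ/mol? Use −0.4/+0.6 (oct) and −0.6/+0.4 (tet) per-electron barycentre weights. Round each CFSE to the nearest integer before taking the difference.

Co sits in group 9; removing 2 electrons leaves Co²⁺ with 9 − 2 = 7 d electrons.
Octahedral high-spin t₂g⁵ eg²: CFSE = -0.8 × 187 = -150 kJ/mol.
Tetrahedral e⁴ t₂³ gives -1.2Δₜ = -1.2 × (4/9) × 187 = -100 kJ/mol.
Subtracting, OSPE = -150 − (-100) = -50 kJ/mol.

-50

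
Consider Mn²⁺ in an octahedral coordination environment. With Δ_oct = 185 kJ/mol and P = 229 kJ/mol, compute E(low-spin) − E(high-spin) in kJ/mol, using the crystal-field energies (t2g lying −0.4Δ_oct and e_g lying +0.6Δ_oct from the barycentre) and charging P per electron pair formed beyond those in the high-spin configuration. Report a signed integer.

88

Mn is in group 7, so Mn²⁺ is d⁵ (7 − 2 = 5).
High-spin: t2g^3 e_g^2, CFSE = 0.0Δ_oct = 0 kJ/mol.
For low-spin the configuration is t2g^5 e_g^0: orbital energy -2.0 × 185 = -370 kJ/mol, and 2 additional pairs relative to high-spin add 458 kJ/mol, giving 88 kJ/mol.
E(LS) − E(HS) = 88 − (0) = 88 kJ/mol.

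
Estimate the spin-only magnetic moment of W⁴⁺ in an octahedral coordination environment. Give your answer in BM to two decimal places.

2.83 BM

W sits in group 6; removing 4 electrons leaves W⁴⁺ with 6 − 4 = 2 d electrons.
For octahedral d² the high- and low-spin configurations coincide.
Configuration: t₂g² eg⁰ → 2 unpaired electrons.
μ(spin-only) = √[2(2+2)] = √8 ≈ 2.83 BM.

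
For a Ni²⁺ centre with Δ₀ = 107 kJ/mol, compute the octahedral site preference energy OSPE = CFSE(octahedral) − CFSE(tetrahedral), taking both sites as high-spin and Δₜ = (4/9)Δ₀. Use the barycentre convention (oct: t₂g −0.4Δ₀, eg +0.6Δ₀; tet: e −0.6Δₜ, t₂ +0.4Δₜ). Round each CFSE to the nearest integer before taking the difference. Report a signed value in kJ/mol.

Ni sits in group 10; removing 2 electrons leaves Ni²⁺ with 10 − 2 = 8 d electrons.
In an octahedral site d⁸ (HS) is t₂g⁶ eg², giving CFSE(oct) = -1.2Δ₀ = -128 kJ/mol.
Tetrahedral e⁴ t₂⁴ gives -0.8Δₜ = -0.8 × (4/9) × 107 = -38 kJ/mol.
Subtracting, OSPE = -128 − (-38) = -90 kJ/mol.

-90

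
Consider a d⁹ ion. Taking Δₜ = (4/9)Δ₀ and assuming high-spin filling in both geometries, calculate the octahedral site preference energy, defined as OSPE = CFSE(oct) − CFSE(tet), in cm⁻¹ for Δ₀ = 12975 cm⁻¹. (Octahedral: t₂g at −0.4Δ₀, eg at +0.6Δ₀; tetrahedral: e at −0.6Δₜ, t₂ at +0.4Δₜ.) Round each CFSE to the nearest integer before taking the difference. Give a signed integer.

-5478

Octahedral high-spin t₂g⁶ eg³: CFSE = -0.6 × 12975 = -7785 cm⁻¹.
Tetrahedral: e⁴ t₂⁵, CFSE = 4(−0.6) + 5(+0.4) = -0.4Δₜ = -0.4 × (4/9) × 12975 = -2307 cm⁻¹.
OSPE = -7785 − (-2307) = -5478 cm⁻¹.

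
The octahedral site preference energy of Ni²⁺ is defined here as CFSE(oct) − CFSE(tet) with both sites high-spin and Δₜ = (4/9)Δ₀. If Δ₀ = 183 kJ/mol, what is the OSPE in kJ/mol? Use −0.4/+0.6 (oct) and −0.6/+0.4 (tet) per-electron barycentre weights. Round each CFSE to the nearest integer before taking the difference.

Ni is in group 10, so Ni²⁺ is d⁸ (10 − 2 = 8).
Octahedral high-spin t₂g⁶ eg²: CFSE = -1.2 × 183 = -220 kJ/mol.
In a tetrahedral site the filling is e⁴ t₂⁴: CFSE(tet) = -0.8Δₜ = -0.8 × (4/9)(183) = -65 kJ/mol.
OSPE = -220 − (-65) = -155 kJ/mol.

-155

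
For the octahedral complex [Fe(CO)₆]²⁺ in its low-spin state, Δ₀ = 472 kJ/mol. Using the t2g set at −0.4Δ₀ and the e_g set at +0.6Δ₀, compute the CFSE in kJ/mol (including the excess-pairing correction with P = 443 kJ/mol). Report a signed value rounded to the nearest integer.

CO is neutral, so the +2 overall charge sits on Fe: oxidation state +2.
Fe is in group 8, so Fe²⁺ is d⁶ (8 − 2 = 6).
Configuration: t2g^6 e_g^0.
Orbital CFSE = 6(-0.4) + 0(0.6) = -2.4Δ₀ = -2.4 × 472 = -1133 kJ/mol.
Pairing penalty: 3 pairs vs 1 in the high-spin reference → 2 extra × P = 886 kJ/mol.
Net CFSE = -1133 + 886 = -247 kJ/mol.

-247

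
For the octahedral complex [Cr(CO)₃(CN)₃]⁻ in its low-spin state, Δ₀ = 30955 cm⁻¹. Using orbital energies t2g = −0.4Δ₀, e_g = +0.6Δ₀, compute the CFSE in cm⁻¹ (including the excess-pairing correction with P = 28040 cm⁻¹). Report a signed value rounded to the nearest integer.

-21488

Ligand charges: 3×(+0) from CO and 3×(-1) from CN⁻ sum to -3; with overall charge -1, Cr is +2.
Group 6 minus oxidation state +2 gives a d⁴ configuration for Cr²⁺.
Configuration: t2g^4 e_g^0.
The orbital stabilization is -1.6Δ₀ = -1.6 × 30955 = -49528 cm⁻¹.
High-spin d⁴ would be t2g^3 e_g^1 with 0 pairs; low-spin has 1, so 1 excess pair costs +1P = +28040 cm⁻¹.
Combining: -49528 + 28040 = -21488 cm⁻¹.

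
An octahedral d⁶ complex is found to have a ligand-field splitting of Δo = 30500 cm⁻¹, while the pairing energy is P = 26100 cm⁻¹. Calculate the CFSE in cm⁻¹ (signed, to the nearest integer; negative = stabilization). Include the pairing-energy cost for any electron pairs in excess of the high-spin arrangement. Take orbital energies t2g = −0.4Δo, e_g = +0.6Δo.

With Δo > P the complex is low-spin.
That gives t2g^6 e_g^0.
Orbital CFSE = -2.4Δo = -2.4 × 30500 = -73200 cm⁻¹.
Excess pairs vs high-spin: 3 − 1 = 2; pairing cost = +52200 cm⁻¹.
Net CFSE = -73200 + 52200 = -21000 cm⁻¹.

-21000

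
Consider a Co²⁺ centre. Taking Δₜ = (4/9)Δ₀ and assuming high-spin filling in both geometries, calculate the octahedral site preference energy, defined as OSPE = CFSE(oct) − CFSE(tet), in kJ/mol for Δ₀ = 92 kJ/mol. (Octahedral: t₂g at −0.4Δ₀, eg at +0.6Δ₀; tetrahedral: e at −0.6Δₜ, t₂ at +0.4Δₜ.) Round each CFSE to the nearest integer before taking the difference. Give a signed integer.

Co²⁺: group 9, so d-count = 9 − 2 = 7.
Octahedral high-spin t₂g⁵ eg²: CFSE = -0.8 × 92 = -74 kJ/mol.
Tetrahedral e⁴ t₂³ gives -1.2Δₜ = -1.2 × (4/9) × 92 = -49 kJ/mol.
OSPE = CFSE(oct) − CFSE(tet) = -74 − (-49) = -25 kJ/mol.

-25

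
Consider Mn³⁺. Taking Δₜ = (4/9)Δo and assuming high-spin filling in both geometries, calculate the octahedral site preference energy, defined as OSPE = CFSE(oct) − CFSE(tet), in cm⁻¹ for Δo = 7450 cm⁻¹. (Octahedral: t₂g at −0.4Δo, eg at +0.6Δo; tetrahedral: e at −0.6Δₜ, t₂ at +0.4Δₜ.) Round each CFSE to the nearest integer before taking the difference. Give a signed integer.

Mn sits in group 7; removing 3 electrons leaves Mn³⁺ with 7 − 3 = 4 d electrons.
Octahedral high-spin t₂g³ eg¹: CFSE = -0.6 × 7450 = -4470 cm⁻¹.
In a tetrahedral site the filling is e² t₂²: CFSE(tet) = -0.4Δₜ = -0.4 × (4/9)(7450) = -1324 cm⁻¹.
OSPE = CFSE(oct) − CFSE(tet) = -4470 − (-1324) = -3146 cm⁻¹.

-3146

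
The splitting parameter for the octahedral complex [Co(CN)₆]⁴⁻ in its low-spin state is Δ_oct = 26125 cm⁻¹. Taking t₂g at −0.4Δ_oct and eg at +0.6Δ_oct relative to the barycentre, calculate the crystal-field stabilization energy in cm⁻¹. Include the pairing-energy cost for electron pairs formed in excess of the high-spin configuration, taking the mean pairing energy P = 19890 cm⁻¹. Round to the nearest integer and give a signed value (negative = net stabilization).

-27135

Each CN⁻ contributes -1; 6 × (-1) = -6. With overall charge -4, Co is in the +2 oxidation state.
Co²⁺: group 9, so d-count = 9 − 2 = 7.
The d⁷ electrons fill as t₂g⁶ eg¹.
Orbital CFSE = 6(-0.4) + 1(0.6) = -1.8Δ_oct = -1.8 × 26125 = -47025 cm⁻¹.
High-spin d⁷ would be t₂g⁵ eg² with 2 pairs; low-spin has 3, so 1 excess pair costs +1P = +19890 cm⁻¹.
Combining: -47025 + 19890 = -27135 cm⁻¹.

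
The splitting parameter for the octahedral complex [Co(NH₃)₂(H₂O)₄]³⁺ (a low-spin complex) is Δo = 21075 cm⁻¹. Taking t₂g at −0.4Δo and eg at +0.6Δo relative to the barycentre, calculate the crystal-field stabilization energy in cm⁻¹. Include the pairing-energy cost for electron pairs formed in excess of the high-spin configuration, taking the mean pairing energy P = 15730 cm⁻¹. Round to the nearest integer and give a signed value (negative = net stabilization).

Ligand charges: 2×(+0) from NH₃ and 4×(+0) from H₂O sum to +0; with overall charge +3, Co is +3.
Co is in group 9, so Co³⁺ is d⁶ (9 − 3 = 6).
Electron filling gives t₂g⁶ eg⁰.
Orbital CFSE = 6(-0.4) + 0(0.6) = -2.4Δo = -2.4 × 21075 = -50580 cm⁻¹.
High-spin d⁶ would be t₂g⁴ eg² with 1 pair; low-spin has 3, so 2 excess pairs cost +2P = +31460 cm⁻¹.
Overall CFSE = -50580 + 31460 = -19120 cm⁻¹.

-19120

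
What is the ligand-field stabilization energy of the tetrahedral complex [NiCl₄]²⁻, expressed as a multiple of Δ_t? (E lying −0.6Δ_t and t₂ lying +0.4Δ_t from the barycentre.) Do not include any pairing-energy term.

Each Cl⁻ contributes -1; 4 × (-1) = -4. With overall charge -2, Ni is in the +2 oxidation state.
Ni sits in group 10; removing 2 electrons leaves Ni²⁺ with 10 − 2 = 8 d electrons.
Tetrahedral fields are weak (Δₜ ≈ 4/9 Δₒ), so electrons fill high-spin.
Configuration: e⁴ t₂⁴.
CFSE = 4(-0.6Δ_t) + 4(0.4Δ_t) = -2.4Δ_t + 1.6Δ_t = -0.8Δ_t.

-0.8 Δ_t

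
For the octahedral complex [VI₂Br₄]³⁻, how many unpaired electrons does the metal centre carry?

Ligand charges: 2×(-1) from I⁻ and 4×(-1) from Br⁻ sum to -6; with overall charge -3, V is +3.
V sits in group 5; removing 3 electrons leaves V³⁺ with 5 − 3 = 2 d electrons.
Configuration: t2g^2 e_g^0, giving 2 unpaired electrons.

2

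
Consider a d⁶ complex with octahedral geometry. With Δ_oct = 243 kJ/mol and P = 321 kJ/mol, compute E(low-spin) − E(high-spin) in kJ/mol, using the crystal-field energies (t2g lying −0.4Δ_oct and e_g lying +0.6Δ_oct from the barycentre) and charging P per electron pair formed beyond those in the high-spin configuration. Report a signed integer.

156

High-spin: t2g^4 e_g^2, CFSE = -0.4Δ_oct = -97 kJ/mol.
Low-spin t2g^6 e_g^0 gives -2.4Δ_oct = -583 kJ/mol, but forming 2 extra pairs costs 2P = 642 kJ/mol, so E(LS) = -583 + 642 = 59 kJ/mol.
E(LS) − E(HS) = 59 − (-97) = 156 kJ/mol.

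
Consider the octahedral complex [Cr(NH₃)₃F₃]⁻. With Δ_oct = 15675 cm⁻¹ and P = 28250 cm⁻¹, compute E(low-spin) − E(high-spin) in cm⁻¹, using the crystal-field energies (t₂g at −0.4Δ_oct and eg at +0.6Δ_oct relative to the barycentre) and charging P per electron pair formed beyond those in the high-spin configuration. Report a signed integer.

Ligand charges: 3×(+0) from NH₃ and 3×(-1) from F⁻ sum to -3; with overall charge -1, Cr is +2.
Group 6 minus oxidation state +2 gives a d⁴ configuration for Cr²⁺.
High-spin: t₂g³ eg¹, CFSE = -0.6Δ_oct = -9405 cm⁻¹.
Low-spin t₂g⁴ eg⁰ gives -1.6Δ_oct = -25080 cm⁻¹, but forming 1 extra pair costs 1P = 28250 cm⁻¹, so E(LS) = -25080 + 28250 = 3170 cm⁻¹.
E(LS) − E(HS) = 3170 − (-9405) = 12575 cm⁻¹.

12575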